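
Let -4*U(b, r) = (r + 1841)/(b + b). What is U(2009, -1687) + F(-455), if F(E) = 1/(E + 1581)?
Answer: -5619/646324 ≈ -0.0086938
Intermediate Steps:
U(b, r) = -(1841 + r)/(8*b) (U(b, r) = -(r + 1841)/(4*(b + b)) = -(1841 + r)/(4*(2*b)) = -(1841 + r)*1/(2*b)/4 = -(1841 + r)/(8*b))
F(E) = 1/(1581 + E)
U(2009, -1687) + F(-455) = (1/8)*(-1841 - 1*(-1687))/2009 + 1/(1581 - 455) = (1/8)*(1/2009)*(-1841 + 1687) + 1/1126 = (1/8)*(1/2009)*(-154) + 1/1126 = -11/1148 + 1/1126 = -5619/646324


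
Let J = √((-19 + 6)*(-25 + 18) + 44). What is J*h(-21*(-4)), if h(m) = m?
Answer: 252*√15 ≈ 975.99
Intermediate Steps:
J = 3*√15 (J = √(-13*(-7) + 44) = √(91 + 44) = √135 = 3*√15 ≈ 11.619)
J*h(-21*(-4)) = (3*√15)*(-21*(-4)) = (3*√15)*84 = 252*√15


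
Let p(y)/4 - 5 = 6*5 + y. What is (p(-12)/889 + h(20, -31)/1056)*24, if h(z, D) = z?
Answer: 28733/9779 ≈ 2.9382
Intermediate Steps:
p(y) = 140 + 4*y (p(y) = 20 + 4*(6*5 + y) = 20 + 4*(30 + y) = 20 + (120 + 4*y) = 140 + 4*y)
(p(-12)/889 + h(20, -31)/1056)*24 = ((140 + 4*(-12))/889 + 20/1056)*24 = ((140 - 48)*(1/889) + 20*(1/1056))*24 = (92*(1/889) + 5/264)*24 = (92/889 + 5/264)*24 = (28733/234696)*24 = 28733/9779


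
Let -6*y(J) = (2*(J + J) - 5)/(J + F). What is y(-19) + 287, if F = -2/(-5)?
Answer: 17749/62 ≈ 286.27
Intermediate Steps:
F = ⅖ (F = -⅕*(-2) = ⅖ ≈ 0.40000)
y(J) = -(-5 + 4*J)/(6*(⅖ + J)) (y(J) = -(2*(J + J) - 5)/(6*(J + ⅖)) = -(2*(2*J) - 5)/(6*(⅖ + J)) = -(4*J - 5)/(6*(⅖ + J)) = -(-5 + 4*J)/(6*(⅖ + J)))
y(-19) + 287 = 5*(5 - 4*(-19))/(6*(2 + 5*(-19))) + 287 = 5*(5 + 76)/(6*(2 - 95)) + 287 = (⅚)*81/(-93) + 287 = (⅚)*(-1/93)*81 + 287 = -45/62 + 287 = 17749/62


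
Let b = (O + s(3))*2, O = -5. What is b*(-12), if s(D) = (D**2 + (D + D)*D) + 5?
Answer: -648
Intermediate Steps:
s(D) = 5 + 3*D**2 (s(D) = (D**2 + (2*D)*D) + 5 = (D**2 + 2*D**2) + 5 = 3*D**2 + 5 = 5 + 3*D**2)
b = 54 (b = (-5 + (5 + 3*3**2))*2 = (-5 + (5 + 3*9))*2 = (-5 + (5 + 27))*2 = (-5 + 32)*2 = 27*2 = 54)
b*(-12) = 54*(-12) = -648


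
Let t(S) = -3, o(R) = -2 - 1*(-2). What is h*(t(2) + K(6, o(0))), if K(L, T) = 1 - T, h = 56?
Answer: -112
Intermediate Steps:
o(R) = 0 (o(R) = -2 + 2 = 0)
h*(t(2) + K(6, o(0))) = 56*(-3 + (1 - 1*0)) = 56*(-3 + (1 + 0)) = 56*(-3 + 1) = 56*(-2) = -112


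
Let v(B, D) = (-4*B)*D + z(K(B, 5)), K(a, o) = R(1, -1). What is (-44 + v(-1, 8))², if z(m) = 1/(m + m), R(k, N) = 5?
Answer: 14161/100 ≈ 141.61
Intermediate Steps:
K(a, o) = 5
z(m) = 1/(2*m)
v(B, D) = ⅒ - 4*B*D (v(B, D) = (-4*B)*D + (½)/5 = -4*B*D + (½)*(⅕) = -4*B*D + ⅒ = ⅒ - 4*B*D)
(-44 + v(-1, 8))² = (-44 + (⅒ - 4*(-1)*8))² = (-44 + (⅒ + 32))² = (-44 + 321/10)² = (-119/10)² = 14161/100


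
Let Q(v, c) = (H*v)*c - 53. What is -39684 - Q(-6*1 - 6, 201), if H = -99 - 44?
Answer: -384547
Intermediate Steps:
H = -143
Q(v, c) = -53 - 143*c*v (Q(v, c) = (-143*v)*c - 53 = -143*c*v - 53 = -53 - 143*c*v)
-39684 - Q(-6*1 - 6, 201) = -39684 - (-53 - 143*201*(-6*1 - 6)) = -39684 - (-53 - 143*201*(-6 - 6)) = -39684 - (-53 - 143*201*(-12)) = -39684 - (-53 + 344916) = -39684 - 1*344863 = -39684 - 344863 = -384547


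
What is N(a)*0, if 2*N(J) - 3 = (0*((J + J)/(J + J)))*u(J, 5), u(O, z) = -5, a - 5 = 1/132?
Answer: 0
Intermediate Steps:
a = 661/132 (a = 5 + 1/132 = 661/132 ≈ 5.0076)
N(J) = 3/2 (N(J) = 3/2 + ((0*((J + J)/(J + J)))*(-5))/2 = 3/2 + ((0*((2*J)/((2*J))))*(-5))/2 = 3/2 + ((0*((2*J)*(1/(2*J))))*(-5))/2 = 3/2 + ((0*1)*(-5))/2 = 3/2 + (0*(-5))/2 = 3/2 + (½)*0 = 3/2 + 0 = 3/2)
N(a)*0 = (3/2)*0 = 0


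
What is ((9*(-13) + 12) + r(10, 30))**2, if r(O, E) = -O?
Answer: 13225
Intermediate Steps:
((9*(-13) + 12) + r(10, 30))**2 = ((9*(-13) + 12) - 1*10)**2 = ((-117 + 12) - 10)**2 = (-105 - 10)**2 = (-115)**2 = 13225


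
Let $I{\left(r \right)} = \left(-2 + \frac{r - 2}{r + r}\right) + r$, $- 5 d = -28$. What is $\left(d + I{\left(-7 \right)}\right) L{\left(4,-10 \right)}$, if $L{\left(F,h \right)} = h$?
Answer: $\frac{193}{7} \approx 27.571$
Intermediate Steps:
$d = \frac{28}{5}$ ($d = \left(- \frac{1}{5}\right) \left(-28\right) = \frac{28}{5} \approx 5.6$)
$I{\left(r \right)} = -2 + r + \frac{-2 + r}{2 r}$ ($I{\left(r \right)} = \left(-2 + \frac{-2 + r}{2 r}\right) + r = -2 + r + \frac{-2 + r}{2 r}$)
$\left(d + I{\left(-7 \right)}\right) L{\left(4,-10 \right)} = \left(\frac{28}{5} - \frac{117}{14}\right) \left(-10\right) = \left(- \frac{193}{70}\right) \left(-10\right) = \frac{193}{7}$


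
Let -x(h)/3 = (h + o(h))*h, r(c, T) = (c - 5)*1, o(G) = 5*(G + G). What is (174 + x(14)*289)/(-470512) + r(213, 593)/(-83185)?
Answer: 77690693467/19569770360 ≈ 3.9699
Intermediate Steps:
o(G) = 10*G (o(G) = 5*(2*G) = 10*G)
r(c, T) = -5 + c (r(c, T) = (-5 + c)*1 = -5 + c)
x(h) = -33*h² (x(h) = -3*(h + 10*h)*h = -3*11*h*h = -33*h²)
(174 + x(14)*289)/(-470512) + r(213, 593)/(-83185) = (174 - 33*14²*289)/(-470512) + (-5 + 213)/(-83185) = (174 - 33*196*289)*(-1/470512) + 208*(-1/83185) = (174 - 6468*289)*(-1/470512) - 208/83185 = (174 - 1869252)*(-1/470512) - 208/83185 = -1869078*(-1/470512) - 208/83185 = 934539/235256 - 208/83185 = 77690693467/19569770360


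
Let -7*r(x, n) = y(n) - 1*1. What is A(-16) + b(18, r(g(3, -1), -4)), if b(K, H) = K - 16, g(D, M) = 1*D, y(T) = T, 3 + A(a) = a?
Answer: -17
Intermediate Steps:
A(a) = -3 + a
g(D, M) = D
r(x, n) = ⅐ - n/7 (r(x, n) = -(n - 1*1)/7 = -(n - 1)/7 = -(-1 + n)/7 = ⅐ - n/7)
b(K, H) = -16 + K
A(-16) + b(18, r(g(3, -1), -4)) = (-3 - 16) + (-16 + 18) = -19 + 2 = -17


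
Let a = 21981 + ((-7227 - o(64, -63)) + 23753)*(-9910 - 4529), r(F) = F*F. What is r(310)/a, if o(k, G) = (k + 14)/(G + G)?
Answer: -6727/16702411 ≈ -0.00040276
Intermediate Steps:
o(k, G) = (14 + k)/(2*G) (o(k, G) = (14 + k)/((2*G)) = (14 + k)*(1/(2*G)) = (14 + k)/(2*G))
r(F) = F²
a = -1670241100/7 (a = 21981 + ((-7227 - (14 + 64)/(2*(-63))) + 23753)*(-9910 - 4529) = 21981 + ((-7227 - (-1)*78/(2*63)) + 23753)*(-14439) = 21981 + ((-7227 - 1*(-13/21)) + 23753)*(-14439) = 21981 + ((-7227 + 13/21) + 23753)*(-14439) = 21981 + (-151754/21 + 23753)*(-14439) = 21981 + (347059/21)*(-14439) = 21981 - 1670394967/7 = -1670241100/7 ≈ -2.3861e+8)
r(310)/a = 310²/(-1670241100/7) = 96100*(-7/1670241100) = -6727/16702411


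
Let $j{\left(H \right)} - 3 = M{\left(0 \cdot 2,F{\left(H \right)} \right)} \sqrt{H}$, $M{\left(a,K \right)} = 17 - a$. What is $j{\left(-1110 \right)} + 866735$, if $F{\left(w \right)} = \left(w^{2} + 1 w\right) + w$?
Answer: $866738 + 17 i \sqrt{1110} \approx 8.6674 \cdot 10^{5} + 566.38 i$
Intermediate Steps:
$F{\left(w \right)} = w^{2} + 2 w$ ($F{\left(w \right)} = \left(w^{2} + w\right) + w = \left(w + w^{2}\right) + w = w^{2} + 2 w$)
$j{\left(H \right)} = 3 + 17 \sqrt{H}$ ($j{\left(H \right)} = 3 + \left(17 - 0 \cdot 2\right) \sqrt{H} = 3 + \left(17 - 0\right) \sqrt{H} = 3 + \left(17 + 0\right) \sqrt{H} = 3 + 17 \sqrt{H}$)
$j{\left(-1110 \right)} + 866735 = \left(3 + 17 \sqrt{-1110}\right) + 866735 = \left(3 + 17 i \sqrt{1110}\right) + 866735 = 866738 + 17 i \sqrt{1110}$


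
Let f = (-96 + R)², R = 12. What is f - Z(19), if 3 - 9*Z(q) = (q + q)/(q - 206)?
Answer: 11874649/1683 ≈ 7055.6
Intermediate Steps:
Z(q) = ⅓ - 2*q/(9*(-206 + q)) (Z(q) = ⅓ - (q + q)/(9*(q - 206)) = ⅓ - 2*q/(9*(-206 + q)))
f = 7056 (f = (-96 + 12)² = (-84)² = 7056)
f - Z(19) = 7056 - (-618 + 19)/(9*(-206 + 19)) = 7056 - (-599)/(9*(-187)) = 7056 - (-1)*(-599)/(9*187) = 7056 - 1*599/1683 = 7056 - 599/1683 = 11874649/1683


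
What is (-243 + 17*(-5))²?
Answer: 107584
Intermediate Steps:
(-243 + 17*(-5))² = (-243 - 85)² = (-328)² = 107584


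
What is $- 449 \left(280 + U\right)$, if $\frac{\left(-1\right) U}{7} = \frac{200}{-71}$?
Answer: $- \frac{9554720}{71} \approx -1.3457 \cdot 10^{5}$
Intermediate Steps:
$U = \frac{1400}{71}$ ($U = - 7 \frac{200}{-71} = - 7 \cdot 200 \left(- \frac{1}{71}\right) = \left(-7\right) \left(- \frac{200}{71}\right) = \frac{1400}{71} \approx 19.718$)
$- 449 \left(280 + U\right) = - 449 \left(280 + \frac{1400}{71}\right) = \left(-449\right) \frac{21280}{71} = - \frac{9554720}{71}$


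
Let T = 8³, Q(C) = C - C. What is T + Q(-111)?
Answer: 512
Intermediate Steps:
Q(C) = 0
T = 512
T + Q(-111) = 512 + 0 = 512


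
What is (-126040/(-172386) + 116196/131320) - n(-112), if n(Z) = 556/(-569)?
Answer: 4175226657073/1610108512110 ≈ 2.5931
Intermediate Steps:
n(Z) = -556/569 (n(Z) = 556*(-1/569) = -556/569)
(-126040/(-172386) + 116196/131320) - n(-112) = (-126040/(-172386) + 116196/131320) - 1*(-556/569) = (-126040*(-1/172386) + 116196*(1/131320)) + 556/569 = (63020/86193 + 29049/32830) + 556/569 = 4572767057/2829716190 + 556/569 = 4175226657073/1610108512110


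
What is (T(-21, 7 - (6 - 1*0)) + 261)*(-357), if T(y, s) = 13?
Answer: -97818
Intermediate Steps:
(T(-21, 7 - (6 - 1*0)) + 261)*(-357) = (13 + 261)*(-357) = 274*(-357) = -97818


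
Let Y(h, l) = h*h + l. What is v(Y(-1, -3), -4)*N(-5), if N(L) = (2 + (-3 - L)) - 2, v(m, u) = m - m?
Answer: 0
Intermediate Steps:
Y(h, l) = l + h**2 (Y(h, l) = h**2 + l = l + h**2)
v(m, u) = 0
N(L) = -3 - L (N(L) = (-1 - L) - 2 = -3 - L)
v(Y(-1, -3), -4)*N(-5) = 0*(-3 - 1*(-5)) = 0*(-3 + 5) = 0*2 = 0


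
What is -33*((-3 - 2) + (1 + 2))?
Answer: 66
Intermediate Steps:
-33*((-3 - 2) + (1 + 2)) = -33*(-5 + 3) = -33*(-2) = 66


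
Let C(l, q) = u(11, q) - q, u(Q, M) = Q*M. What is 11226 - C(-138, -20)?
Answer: 11426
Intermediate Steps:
u(Q, M) = M*Q
C(l, q) = 10*q (C(l, q) = q*11 - q = 11*q - q = 10*q)
11226 - C(-138, -20) = 11226 - 10*(-20) = 11226 - 1*(-200) = 11226 + 200 = 11426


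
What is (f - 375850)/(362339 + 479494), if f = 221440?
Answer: -51470/280611 ≈ -0.18342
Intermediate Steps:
(f - 375850)/(362339 + 479494) = (221440 - 375850)/(362339 + 479494) = -154410/841833 = -154410*1/841833 = -51470/280611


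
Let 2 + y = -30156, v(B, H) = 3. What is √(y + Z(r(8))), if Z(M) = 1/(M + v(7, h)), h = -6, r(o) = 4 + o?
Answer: I*√6785535/15 ≈ 173.66*I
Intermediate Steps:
Z(M) = 1/(3 + M) (Z(M) = 1/(M + 3) = 1/(3 + M))
y = -30158 (y = -2 - 30156 = -30158)
√(y + Z(r(8))) = √(-30158 + 1/(3 + (4 + 8))) = √(-30158 + 1/(3 + 12)) = √(-30158 + 1/15) = √(-452369/15) = I*√6785535/15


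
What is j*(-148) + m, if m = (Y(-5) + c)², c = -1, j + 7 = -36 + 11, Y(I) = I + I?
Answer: 4857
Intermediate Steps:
Y(I) = 2*I
j = -32 (j = -7 + (-36 + 11) = -7 - 25 = -32)
m = 121 (m = (2*(-5) - 1)² = (-10 - 1)² = (-11)² = 121)
j*(-148) + m = -32*(-148) + 121 = 4736 + 121 = 4857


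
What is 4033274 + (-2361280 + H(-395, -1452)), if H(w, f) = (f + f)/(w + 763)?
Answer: 76911361/46 ≈ 1.6720e+6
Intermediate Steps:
H(w, f) = 2*f/(763 + w) (H(w, f) = (2*f)/(763 + w) = 2*f/(763 + w))
4033274 + (-2361280 + H(-395, -1452)) = 4033274 + (-2361280 + 2*(-1452)/(763 - 395)) = 4033274 + (-2361280 + 2*(-1452)/368) = 4033274 + (-2361280 + 2*(-1452)*(1/368)) = 4033274 + (-2361280 - 363/46) = 4033274 - 108619243/46 = 76911361/46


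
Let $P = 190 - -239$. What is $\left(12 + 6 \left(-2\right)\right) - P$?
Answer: $-429$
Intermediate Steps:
$P = 429$ ($P = 190 + 239 = 429$)
$\left(12 + 6 \left(-2\right)\right) - P = \left(12 + 6 \left(-2\right)\right) - 429 = \left(12 - 12\right) - 429 = 0 - 429 = -429$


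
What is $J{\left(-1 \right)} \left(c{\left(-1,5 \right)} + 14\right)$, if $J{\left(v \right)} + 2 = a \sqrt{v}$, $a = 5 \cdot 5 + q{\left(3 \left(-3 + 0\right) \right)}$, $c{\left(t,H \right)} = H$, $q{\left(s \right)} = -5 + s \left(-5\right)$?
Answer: $-38 + 1235 i \approx -38.0 + 1235.0 i$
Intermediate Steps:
$q{\left(s \right)} = -5 - 5 s$
$a = 65$ ($a = 5 \cdot 5 - \left(5 + 5 \cdot 3 \left(-3 + 0\right)\right) = 25 - \left(5 + 5 \cdot 3 \left(-3\right)\right) = 25 - -40 = 25 + \left(-5 + 45\right) = 25 + 40 = 65$)
$J{\left(v \right)} = -2 + 65 \sqrt{v}$
$J{\left(-1 \right)} \left(c{\left(-1,5 \right)} + 14\right) = \left(-2 + 65 \sqrt{-1}\right) \left(5 + 14\right) = \left(-2 + 65 i\right) 19 = -38 + 1235 i$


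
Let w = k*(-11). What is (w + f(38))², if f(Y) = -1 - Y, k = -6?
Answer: 729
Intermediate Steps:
w = 66 (w = -6*(-11) = 66)
(w + f(38))² = (66 + (-1 - 1*38))² = (66 + (-1 - 38))² = (66 - 39)² = 27² = 729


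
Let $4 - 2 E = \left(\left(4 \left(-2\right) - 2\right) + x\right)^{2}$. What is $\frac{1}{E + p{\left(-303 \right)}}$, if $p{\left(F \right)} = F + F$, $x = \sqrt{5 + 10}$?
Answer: $- \frac{882}{581443} - \frac{40 \sqrt{15}}{1744329} \approx -0.0016057$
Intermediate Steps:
$x = \sqrt{15} \approx 3.873$
$p{\left(F \right)} = 2 F$
$E = 2 - \frac{\left(-10 + \sqrt{15}\right)^{2}}{2}$ ($E = 2 - \frac{\left(\left(4 \left(-2\right) - 2\right) + \sqrt{15}\right)^{2}}{2} = 2 - \frac{\left(\left(-8 - 2\right) + \sqrt{15}\right)^{2}}{2} = 2 - \frac{\left(-10 + \sqrt{15}\right)^{2}}{2} \approx -16.77$)
$\frac{1}{E + p{\left(-303 \right)}} = \frac{1}{\left(- \frac{111}{2} + 10 \sqrt{15}\right) + 2 \left(-303\right)} = \frac{1}{\left(- \frac{111}{2} + 10 \sqrt{15}\right) - 606} = \frac{1}{- \frac{1323}{2} + 10 \sqrt{15}}$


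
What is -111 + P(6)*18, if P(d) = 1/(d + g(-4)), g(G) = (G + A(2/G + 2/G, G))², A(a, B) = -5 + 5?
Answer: -1212/11 ≈ -110.18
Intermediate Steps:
A(a, B) = 0
g(G) = G² (g(G) = (G + 0)² = G²)
P(d) = 1/(16 + d) (P(d) = 1/(d + (-4)²) = 1/(d + 16) = 1/(16 + d))
-111 + P(6)*18 = -111 + 18/(16 + 6) = -111 + 18/22 = -111 + (1/22)*18 = -111 + 9/11 = -1212/11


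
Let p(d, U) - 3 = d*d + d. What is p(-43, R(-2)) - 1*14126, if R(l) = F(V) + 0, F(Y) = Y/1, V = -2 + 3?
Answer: -12317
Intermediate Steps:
V = 1
F(Y) = Y (F(Y) = Y*1 = Y)
R(l) = 1 (R(l) = 1 + 0 = 1)
p(d, U) = 3 + d + d² (p(d, U) = 3 + (d*d + d) = 3 + (d² + d) = 3 + (d + d²) = 3 + d + d²)
p(-43, R(-2)) - 1*14126 = (3 - 43 + (-43)²) - 1*14126 = (3 - 43 + 1849) - 14126 = 1809 - 14126 = -12317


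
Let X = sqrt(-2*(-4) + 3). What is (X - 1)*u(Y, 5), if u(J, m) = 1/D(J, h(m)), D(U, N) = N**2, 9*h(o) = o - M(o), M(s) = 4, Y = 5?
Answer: -81 + 81*sqrt(11) ≈ 187.65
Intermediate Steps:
h(o) = -4/9 + o/9 (h(o) = (o - 1*4)/9 = (o - 4)/9 = (-4 + o)/9 = -4/9 + o/9)
X = sqrt(11) (X = sqrt(8 + 3) = sqrt(11) ≈ 3.3166)
u(J, m) = (-4/9 + m/9)**(-2) (u(J, m) = 1/((-4/9 + m/9)**2) = (-4/9 + m/9)**(-2))
(X - 1)*u(Y, 5) = (sqrt(11) - 1)*(81/(-4 + 5)**2) = (-1 + sqrt(11))*(81/1**2) = (-1 + sqrt(11))*(81*1) = (-1 + sqrt(11))*81 = -81 + 81*sqrt(11)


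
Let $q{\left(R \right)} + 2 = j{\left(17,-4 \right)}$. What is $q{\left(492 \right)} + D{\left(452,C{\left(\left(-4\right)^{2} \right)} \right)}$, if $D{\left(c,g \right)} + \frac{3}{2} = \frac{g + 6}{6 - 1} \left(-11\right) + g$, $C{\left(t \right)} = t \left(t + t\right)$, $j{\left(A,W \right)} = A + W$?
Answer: $- \frac{6181}{10} \approx -618.1$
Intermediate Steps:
$q{\left(R \right)} = 11$ ($q{\left(R \right)} = -2 + \left(17 - 4\right) = -2 + 13 = 11$)
$C{\left(t \right)} = 2 t^{2}$ ($C{\left(t \right)} = t 2 t = 2 t^{2}$)
$D{\left(c,g \right)} = - \frac{147}{10} - \frac{6 g}{5}$ ($D{\left(c,g \right)} = - \frac{3}{2} + \left(\frac{g + 6}{6 - 1} \left(-11\right) + g\right) = - \frac{3}{2} + \left(\frac{6 + g}{5} \left(-11\right) + g\right) = - \frac{3}{2} + \left(\left(6 + g\right) \frac{1}{5} \left(-11\right) + g\right) = - \frac{3}{2} + \left(\left(\frac{6}{5} + \frac{g}{5}\right) \left(-11\right) + g\right) = - \frac{3}{2} - \left(\frac{66}{5} + \frac{6 g}{5}\right) = - \frac{147}{10} - \frac{6 g}{5}$)
$q{\left(492 \right)} + D{\left(452,C{\left(\left(-4\right)^{2} \right)} \right)} = 11 - \left(\frac{147}{10} + \frac{6 \cdot 2 \left(\left(-4\right)^{2}\right)^{2}}{5}\right) = 11 - \left(\frac{147}{10} + \frac{6 \cdot 2 \cdot 16^{2}}{5}\right) = 11 - \left(\frac{147}{10} + \frac{6 \cdot 2 \cdot 256}{5}\right) = 11 - \frac{6291}{10} = - \frac{6181}{10}$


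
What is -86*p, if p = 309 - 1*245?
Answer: -5504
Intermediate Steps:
p = 64 (p = 309 - 245 = 64)
-86*p = -86*64 = -5504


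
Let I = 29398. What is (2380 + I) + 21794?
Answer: 53572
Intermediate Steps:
(2380 + I) + 21794 = (2380 + 29398) + 21794 = 31778 + 21794 = 53572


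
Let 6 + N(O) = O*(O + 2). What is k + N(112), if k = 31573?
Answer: 44335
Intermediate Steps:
N(O) = -6 + O*(2 + O) (N(O) = -6 + O*(O + 2) = -6 + O*(2 + O))
k + N(112) = 31573 + (-6 + 112² + 2*112) = 31573 + (-6 + 12544 + 224) = 31573 + 12762 = 44335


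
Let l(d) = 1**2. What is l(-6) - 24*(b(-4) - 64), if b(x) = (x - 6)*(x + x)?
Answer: -383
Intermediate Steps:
l(d) = 1
b(x) = 2*x*(-6 + x) (b(x) = (-6 + x)*(2*x) = 2*x*(-6 + x))
l(-6) - 24*(b(-4) - 64) = 1 - 24*(2*(-4)*(-6 - 4) - 64) = 1 - 24*(2*(-4)*(-10) - 64) = 1 - 24*(80 - 64) = 1 - 24*16 = 1 - 384 = -383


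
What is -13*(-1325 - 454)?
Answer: 23127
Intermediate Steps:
-13*(-1325 - 454) = -13*(-1779) = 23127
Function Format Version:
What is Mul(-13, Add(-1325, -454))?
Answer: 23127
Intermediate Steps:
Mul(-13, Add(-1325, -454)) = Mul(-13, -1779) = 23127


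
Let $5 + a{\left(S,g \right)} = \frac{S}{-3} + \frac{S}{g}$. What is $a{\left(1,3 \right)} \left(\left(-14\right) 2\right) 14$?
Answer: $1960$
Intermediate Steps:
$a{\left(S,g \right)} = -5 - \frac{S}{3} + \frac{S}{g}$ ($a{\left(S,g \right)} = -5 + \left(\frac{S}{-3} + \frac{S}{g}\right) = -5 + \left(S \left(- \frac{1}{3}\right) + \frac{S}{g}\right) = -5 - \left(\frac{S}{3} - \frac{S}{g}\right) = -5 - \frac{S}{3} + \frac{S}{g}$)
$a{\left(1,3 \right)} \left(\left(-14\right) 2\right) 14 = \left(-5 - \frac{1}{3} + 1 \cdot \frac{1}{3}\right) \left(\left(-14\right) 2\right) 14 = \left(-5 - \frac{1}{3} + 1 \cdot \frac{1}{3}\right) \left(-28\right) 14 = \left(-5 - \frac{1}{3} + \frac{1}{3}\right) \left(-28\right) 14 = \left(-5\right) \left(-28\right) 14 = 140 \cdot 14 = 1960$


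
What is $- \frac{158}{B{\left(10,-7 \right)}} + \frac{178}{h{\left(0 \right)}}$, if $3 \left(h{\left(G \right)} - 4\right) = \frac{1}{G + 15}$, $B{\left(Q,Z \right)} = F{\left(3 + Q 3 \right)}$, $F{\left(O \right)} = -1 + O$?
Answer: $\frac{113861}{2896} \approx 39.317$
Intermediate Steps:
$B{\left(Q,Z \right)} = 2 + 3 Q$ ($B{\left(Q,Z \right)} = -1 + \left(3 + Q 3\right) = -1 + \left(3 + 3 Q\right) = 2 + 3 Q$)
$h{\left(G \right)} = 4 + \frac{1}{3 \left(15 + G\right)}$ ($h{\left(G \right)} = 4 + \frac{1}{3 \left(G + 15\right)} = 4 + \frac{1}{3 \left(15 + G\right)}$)
$- \frac{158}{B{\left(10,-7 \right)}} + \frac{178}{h{\left(0 \right)}} = - \frac{158}{2 + 3 \cdot 10} + \frac{178}{\frac{1}{3} \frac{1}{15 + 0} \left(181 + 12 \cdot 0\right)} = - \frac{158}{2 + 30} + \frac{178}{\frac{1}{3} \cdot \frac{1}{15} \left(181 + 0\right)} = - \frac{158}{32} + \frac{178}{\frac{1}{3} \cdot \frac{1}{15} \cdot 181} = \left(-158\right) \frac{1}{32} + \frac{178}{\frac{181}{45}} = - \frac{79}{16} + 178 \cdot \frac{45}{181} = - \frac{79}{16} + \frac{8010}{181} = \frac{113861}{2896}$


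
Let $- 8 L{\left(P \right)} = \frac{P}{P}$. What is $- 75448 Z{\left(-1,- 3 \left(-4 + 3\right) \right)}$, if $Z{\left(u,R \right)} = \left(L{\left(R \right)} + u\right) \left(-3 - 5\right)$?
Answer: $-679032$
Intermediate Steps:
$L{\left(P \right)} = - \frac{1}{8}$ ($L{\left(P \right)} = - \frac{P \frac{1}{P}}{8} = \left(- \frac{1}{8}\right) 1 = - \frac{1}{8}$)
$Z{\left(u,R \right)} = 1 - 8 u$ ($Z{\left(u,R \right)} = \left(- \frac{1}{8} + u\right) \left(-3 - 5\right) = \left(- \frac{1}{8} + u\right) \left(-8\right) = 1 - 8 u$)
$- 75448 Z{\left(-1,- 3 \left(-4 + 3\right) \right)} = - 75448 \left(1 - -8\right) = - 75448 \left(1 + 8\right) = \left(-75448\right) 9 = -679032$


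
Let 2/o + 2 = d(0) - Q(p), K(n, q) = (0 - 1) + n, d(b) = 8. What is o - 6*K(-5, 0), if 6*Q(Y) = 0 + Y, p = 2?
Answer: 618/17 ≈ 36.353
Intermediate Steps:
Q(Y) = Y/6 (Q(Y) = (0 + Y)/6 = Y/6)
K(n, q) = -1 + n
o = 6/17 (o = 2/(-2 + (8 - 2/6)) = 2/(-2 + (8 - 1*1/3)) = 2/(-2 + (8 - 1/3)) = 2/(-2 + 23/3) = 2/(17/3) = 2*(3/17) = 6/17 ≈ 0.35294)
o - 6*K(-5, 0) = 6/17 - 6*(-1 - 5) = 6/17 - 6*(-6) = 6/17 + 36 = 618/17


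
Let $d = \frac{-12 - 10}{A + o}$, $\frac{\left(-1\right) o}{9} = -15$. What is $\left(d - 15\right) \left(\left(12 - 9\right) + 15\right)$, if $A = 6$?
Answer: $- \frac{12822}{47} \approx -272.81$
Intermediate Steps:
$o = 135$ ($o = \left(-9\right) \left(-15\right) = 135$)
$d = - \frac{22}{141}$ ($d = \frac{-12 - 10}{6 + 135} = - \frac{22}{141} \approx -0.15603$)
$\left(d - 15\right) \left(\left(12 - 9\right) + 15\right) = \left(- \frac{22}{141} - 15\right) \left(\left(12 - 9\right) + 15\right) = - \frac{2137 \left(3 + 15\right)}{141} = \left(- \frac{2137}{141}\right) 18 = - \frac{12822}{47}$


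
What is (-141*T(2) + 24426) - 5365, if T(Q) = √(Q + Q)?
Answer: 18779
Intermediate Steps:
T(Q) = √2*√Q (T(Q) = √(2*Q) = √2*√Q)
(-141*T(2) + 24426) - 5365 = (-141*√2*√2 + 24426) - 5365 = (-141*2 + 24426) - 5365 = (-282 + 24426) - 5365 = 24144 - 5365 = 18779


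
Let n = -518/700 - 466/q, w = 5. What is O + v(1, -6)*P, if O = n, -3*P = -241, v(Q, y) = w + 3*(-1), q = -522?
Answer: 2098693/13050 ≈ 160.82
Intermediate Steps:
v(Q, y) = 2 (v(Q, y) = 5 + 3*(-1) = 5 - 3 = 2)
P = 241/3 (P = -⅓*(-241) = 241/3 ≈ 80.333)
n = 1993/13050 (n = -518/700 - 466/(-522) = -518*1/700 - 466*(-1/522) = -37/50 + 233/261 = 1993/13050 ≈ 0.15272)
O = 1993/13050 ≈ 0.15272
O + v(1, -6)*P = 1993/13050 + 2*(241/3) = 1993/13050 + 482/3 = 2098693/13050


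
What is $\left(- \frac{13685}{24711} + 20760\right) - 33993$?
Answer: $- \frac{327014348}{24711} \approx -13234.0$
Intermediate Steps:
$\left(- \frac{13685}{24711} + 20760\right) - 33993 = \frac{512986675}{24711} - 33993 = - \frac{327014348}{24711}$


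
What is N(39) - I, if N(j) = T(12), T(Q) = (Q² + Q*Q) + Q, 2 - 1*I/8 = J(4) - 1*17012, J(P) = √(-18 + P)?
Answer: -135812 + 8*I*√14 ≈ -1.3581e+5 + 29.933*I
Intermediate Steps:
I = 136112 - 8*I*√14 (I = 16 - 8*(√(-18 + 4) - 1*17012) = 16 - 8*(√(-14) - 17012) = 16 - 8*(I*√14 - 17012) = 16 - 8*(-17012 + I*√14) = 16 + (136096 - 8*I*√14) = 136112 - 8*I*√14 ≈ 1.3611e+5 - 29.933*I)
T(Q) = Q + 2*Q² (T(Q) = (Q² + Q²) + Q = 2*Q² + Q = Q + 2*Q²)
N(j) = 300 (N(j) = 12*(1 + 2*12) = 12*(1 + 24) = 12*25 = 300)
N(39) - I = 300 - (136112 - 8*I*√14) = 300 + (-136112 + 8*I*√14) = -135812 + 8*I*√14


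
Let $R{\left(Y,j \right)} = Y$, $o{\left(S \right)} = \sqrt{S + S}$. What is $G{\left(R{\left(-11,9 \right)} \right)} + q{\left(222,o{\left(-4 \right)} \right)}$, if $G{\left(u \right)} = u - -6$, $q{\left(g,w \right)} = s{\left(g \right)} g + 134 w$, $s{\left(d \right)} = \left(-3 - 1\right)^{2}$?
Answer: $3547 + 268 i \sqrt{2} \approx 3547.0 + 379.01 i$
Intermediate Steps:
$s{\left(d \right)} = 16$ ($s{\left(d \right)} = \left(-4\right)^{2} = 16$)
$o{\left(S \right)} = \sqrt{2} \sqrt{S}$ ($o{\left(S \right)} = \sqrt{2 S} = \sqrt{2} \sqrt{S}$)
$q{\left(g,w \right)} = 16 g + 134 w$
$G{\left(u \right)} = 6 + u$ ($G{\left(u \right)} = u + 6 = 6 + u$)
$G{\left(R{\left(-11,9 \right)} \right)} + q{\left(222,o{\left(-4 \right)} \right)} = \left(6 - 11\right) + \left(16 \cdot 222 + 134 \sqrt{2} \sqrt{-4}\right) = -5 + \left(3552 + 134 \sqrt{2} \cdot 2 i\right) = -5 + \left(3552 + 134 \cdot 2 i \sqrt{2}\right) = -5 + \left(3552 + 268 i \sqrt{2}\right) = 3547 + 268 i \sqrt{2}$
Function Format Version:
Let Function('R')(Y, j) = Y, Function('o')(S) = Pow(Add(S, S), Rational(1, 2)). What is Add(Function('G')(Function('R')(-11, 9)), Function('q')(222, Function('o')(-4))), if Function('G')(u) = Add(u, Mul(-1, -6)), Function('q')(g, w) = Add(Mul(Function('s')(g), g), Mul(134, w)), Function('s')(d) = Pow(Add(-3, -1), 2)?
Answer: Add(3547, Mul(268, I, Pow(2, Rational(1, 2)))) ≈ Add(3547.0, Mul(379.01, I))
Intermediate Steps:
Function('s')(d) = 16 (Function('s')(d) = Pow(-4, 2) = 16)
Function('o')(S) = Mul(Pow(2, Rational(1, 2)), Pow(S, Rational(1, 2))) (Function('o')(S) = Pow(Mul(2, S), Rational(1, 2)) = Mul(Pow(2, Rational(1, 2)), Pow(S, Rational(1, 2))))
Function('q')(g, w) = Add(Mul(16, g), Mul(134, w))
Function('G')(u) = Add(6, u) (Function('G')(u) = Add(u, 6) = Add(6, u))
Add(Function('G')(Function('R')(-11, 9)), Function('q')(222, Function('o')(-4))) = Add(Add(6, -11), Add(Mul(16, 222), Mul(134, Mul(Pow(2, Rational(1, 2)), Pow(-4, Rational(1, 2)))))) = Add(-5, Add(3552, Mul(134, Mul(Pow(2, Rational(1, 2)), Mul(2, I))))) = Add(-5, Add(3552, Mul(134, Mul(2, I, Pow(2, Rational(1, 2)))))) = Add(-5, Add(3552, Mul(268, I, Pow(2, Rational(1, 2))))) = Add(3547, Mul(268, I, Pow(2, Rational(1, 2))))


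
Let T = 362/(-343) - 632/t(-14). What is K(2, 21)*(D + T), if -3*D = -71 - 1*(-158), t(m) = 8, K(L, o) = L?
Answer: -74812/343 ≈ -218.11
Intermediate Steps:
T = -27459/343 (T = 362/(-343) - 632/8 = 362*(-1/343) - 632*⅛ = -362/343 - 79 = -27459/343 ≈ -80.055)
D = -29 (D = -(-71 - 1*(-158))/3 = -(-71 + 158)/3 = -⅓*87 = -29)
K(2, 21)*(D + T) = 2*(-29 - 27459/343) = 2*(-37406/343) = -74812/343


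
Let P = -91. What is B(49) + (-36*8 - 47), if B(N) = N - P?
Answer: -195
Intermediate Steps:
B(N) = 91 + N (B(N) = N - 1*(-91) = N + 91 = 91 + N)
B(49) + (-36*8 - 47) = (91 + 49) + (-36*8 - 47) = 140 + (-288 - 47) = 140 - 335 = -195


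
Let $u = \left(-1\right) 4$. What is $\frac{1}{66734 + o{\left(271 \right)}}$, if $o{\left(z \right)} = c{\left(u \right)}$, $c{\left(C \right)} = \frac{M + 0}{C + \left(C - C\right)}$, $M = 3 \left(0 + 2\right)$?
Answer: $\frac{2}{133465} \approx 1.4985 \cdot 10^{-5}$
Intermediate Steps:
$u = -4$
$M = 6$ ($M = 3 \cdot 2 = 6$)
$c{\left(C \right)} = \frac{6}{C}$ ($c{\left(C \right)} = \frac{6 + 0}{C + \left(C - C\right)} = \frac{6}{C + 0} = \frac{6}{C}$)
$o{\left(z \right)} = - \frac{3}{2}$ ($o{\left(z \right)} = \frac{6}{-4} = 6 \left(- \frac{1}{4}\right) = - \frac{3}{2}$)
$\frac{1}{66734 + o{\left(271 \right)}} = \frac{1}{66734 - \frac{3}{2}} = \frac{1}{\frac{133465}{2}} = \frac{2}{133465}$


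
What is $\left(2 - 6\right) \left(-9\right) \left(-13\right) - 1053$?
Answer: $-1521$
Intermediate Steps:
$\left(2 - 6\right) \left(-9\right) \left(-13\right) - 1053 = \left(-4\right) \left(-9\right) \left(-13\right) - 1053 = 36 \left(-13\right) - 1053 = -468 - 1053 = -1521$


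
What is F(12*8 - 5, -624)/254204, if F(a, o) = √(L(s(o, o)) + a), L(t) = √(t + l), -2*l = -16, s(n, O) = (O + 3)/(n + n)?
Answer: √(246064 + 26*√91910)/13218608 ≈ 3.8123e-5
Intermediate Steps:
s(n, O) = (3 + O)/(2*n) (s(n, O) = (3 + O)/((2*n)) = (3 + O)*(1/(2*n)) = (3 + O)/(2*n))
l = 8 (l = -½*(-16) = 8)
L(t) = √(8 + t) (L(t) = √(t + 8) = √(8 + t))
F(a, o) = √(a + √(8 + (3 + o)/(2*o))) (F(a, o) = √(√(8 + (3 + o)/(2*o)) + a) = √(a + √(8 + (3 + o)/(2*o))))
F(12*8 - 5, -624)/254204 = (√(4*(12*8 - 5) + 2*√2*√(17 + 3/(-624)))/2)/254204 = (√(4*(96 - 5) + 2*√2*√(17 + 3*(-1/624)))/2)*(1/254204) = (√(4*91 + 2*√2*√(17 - 1/208))/2)*(1/254204) = (√(364 + 2*√2*√(3535/208))/2)*(1/254204) = (√(364 + 2*√2*(√45955/52))/2)*(1/254204) = (√(364 + √91910/26)/2)*(1/254204) = √(364 + √91910/26)/508408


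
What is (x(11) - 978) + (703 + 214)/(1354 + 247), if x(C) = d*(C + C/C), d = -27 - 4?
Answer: -2160433/1601 ≈ -1349.4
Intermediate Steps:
d = -31
x(C) = -31 - 31*C (x(C) = -31*(C + C/C) = -31*(C + 1) = -31*(1 + C) = -31 - 31*C)
(x(11) - 978) + (703 + 214)/(1354 + 247) = ((-31 - 31*11) - 978) + (703 + 214)/(1354 + 247) = ((-31 - 341) - 978) + 917/1601 = (-372 - 978) + 917*(1/1601) = -1350 + 917/1601 = -2160433/1601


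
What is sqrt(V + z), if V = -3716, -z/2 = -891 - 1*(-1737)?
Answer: 52*I*sqrt(2) ≈ 73.539*I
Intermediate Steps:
z = -1692 (z = -2*(-891 - 1*(-1737)) = -2*(-891 + 1737) = -2*846 = -1692)
sqrt(V + z) = sqrt(-3716 - 1692) = sqrt(-5408) = 52*I*sqrt(2)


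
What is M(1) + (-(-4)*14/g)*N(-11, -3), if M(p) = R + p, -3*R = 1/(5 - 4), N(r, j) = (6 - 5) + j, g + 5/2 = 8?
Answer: -650/33 ≈ -19.697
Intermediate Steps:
g = 11/2 (g = -5/2 + 8 = 11/2 ≈ 5.5000)
N(r, j) = 1 + j
R = -⅓ (R = -1/(3*(5 - 4)) = -⅓/1 = -⅓*1 = -⅓ ≈ -0.33333)
M(p) = -⅓ + p
M(1) + (-(-4)*14/g)*N(-11, -3) = (-⅓ + 1) + (-(-4)*14/(11/2))*(1 - 3) = ⅔ - (-4)*14*(2/11)*(-2) = ⅔ - (-4)*28/11*(-2) = ⅔ - 1*(-112/11)*(-2) = ⅔ + (112/11)*(-2) = ⅔ - 224/11 = -650/33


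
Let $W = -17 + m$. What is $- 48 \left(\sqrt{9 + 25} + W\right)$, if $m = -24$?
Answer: $1968 - 48 \sqrt{34} \approx 1688.1$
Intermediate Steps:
$W = -41$ ($W = -17 - 24 = -41$)
$- 48 \left(\sqrt{9 + 25} + W\right) = - 48 \left(\sqrt{9 + 25} - 41\right) = - 48 \left(\sqrt{34} - 41\right) = - 48 \left(-41 + \sqrt{34}\right) = 1968 - 48 \sqrt{34}$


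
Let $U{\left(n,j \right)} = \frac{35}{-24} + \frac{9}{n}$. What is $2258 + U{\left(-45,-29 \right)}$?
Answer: $\frac{270761}{120} \approx 2256.3$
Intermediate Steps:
$U{\left(n,j \right)} = - \frac{35}{24} + \frac{9}{n}$ ($U{\left(n,j \right)} = 35 \left(- \frac{1}{24}\right) + \frac{9}{n} = - \frac{35}{24} + \frac{9}{n}$)
$2258 + U{\left(-45,-29 \right)} = 2258 - \left(\frac{35}{24} - \frac{9}{-45}\right) = 2258 + \left(- \frac{35}{24} + 9 \left(- \frac{1}{45}\right)\right) = 2258 - \frac{199}{120} = \frac{270761}{120}$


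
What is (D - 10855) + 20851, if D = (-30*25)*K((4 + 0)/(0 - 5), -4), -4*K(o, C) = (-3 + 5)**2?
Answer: 10746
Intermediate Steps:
K(o, C) = -1 (K(o, C) = -(-3 + 5)**2/4 = -1/4*2**2 = -1/4*4 = -1)
D = 750 (D = -30*25*(-1) = -750*(-1) = 750)
(D - 10855) + 20851 = (750 - 10855) + 20851 = -10105 + 20851 = 10746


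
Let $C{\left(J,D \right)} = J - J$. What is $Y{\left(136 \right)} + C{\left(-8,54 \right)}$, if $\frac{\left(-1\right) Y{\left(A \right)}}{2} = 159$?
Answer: $-318$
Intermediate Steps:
$Y{\left(A \right)} = -318$ ($Y{\left(A \right)} = \left(-2\right) 159 = -318$)
$C{\left(J,D \right)} = 0$
$Y{\left(136 \right)} + C{\left(-8,54 \right)} = -318 + 0 = -318$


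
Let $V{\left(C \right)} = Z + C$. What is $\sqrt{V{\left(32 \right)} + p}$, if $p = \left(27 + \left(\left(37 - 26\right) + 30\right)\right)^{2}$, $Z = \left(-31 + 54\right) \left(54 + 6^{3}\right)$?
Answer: $\sqrt{10866} \approx 104.24$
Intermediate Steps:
$Z = 6210$ ($Z = 23 \left(54 + 216\right) = 23 \cdot 270 = 6210$)
$V{\left(C \right)} = 6210 + C$
$p = 4624$ ($p = \left(27 + \left(11 + 30\right)\right)^{2} = \left(27 + 41\right)^{2} = 68^{2} = 4624$)
$\sqrt{V{\left(32 \right)} + p} = \sqrt{\left(6210 + 32\right) + 4624} = \sqrt{6242 + 4624} = \sqrt{10866}$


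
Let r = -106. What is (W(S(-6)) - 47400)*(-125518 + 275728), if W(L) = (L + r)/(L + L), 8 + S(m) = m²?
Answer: -99682285095/14 ≈ -7.1202e+9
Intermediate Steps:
S(m) = -8 + m²
W(L) = (-106 + L)/(2*L) (W(L) = (L - 106)/(L + L) = (-106 + L)/((2*L)) = (-106 + L)*(1/(2*L)) = (-106 + L)/(2*L))
(W(S(-6)) - 47400)*(-125518 + 275728) = ((-106 + (-8 + (-6)²))/(2*(-8 + (-6)²)) - 47400)*(-125518 + 275728) = ((-106 + (-8 + 36))/(2*(-8 + 36)) - 47400)*150210 = ((½)*(-106 + 28)/28 - 47400)*150210 = ((½)*(1/28)*(-78) - 47400)*150210 = (-39/28 - 47400)*150210 = -1327239/28*150210 = -99682285095/14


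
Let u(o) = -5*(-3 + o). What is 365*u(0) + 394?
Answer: 5869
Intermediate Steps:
u(o) = 15 - 5*o
365*u(0) + 394 = 365*(15 - 5*0) + 394 = 365*(15 + 0) + 394 = 365*15 + 394 = 5475 + 394 = 5869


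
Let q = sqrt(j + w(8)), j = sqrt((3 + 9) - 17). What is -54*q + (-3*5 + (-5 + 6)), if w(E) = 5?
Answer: -14 - 54*sqrt(5 + I*sqrt(5)) ≈ -137.6 - 26.378*I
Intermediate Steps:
j = I*sqrt(5) (j = sqrt(12 - 17) = sqrt(-5) = I*sqrt(5) ≈ 2.2361*I)
q = sqrt(5 + I*sqrt(5)) (q = sqrt(I*sqrt(5) + 5) = sqrt(5 + I*sqrt(5)) ≈ 2.2888 + 0.48848*I)
-54*q + (-3*5 + (-5 + 6)) = -54*sqrt(5 + I*sqrt(5)) + (-3*5 + (-5 + 6)) = -54*sqrt(5 + I*sqrt(5)) + (-15 + 1) = -54*sqrt(5 + I*sqrt(5)) - 14 = -14 - 54*sqrt(5 + I*sqrt(5))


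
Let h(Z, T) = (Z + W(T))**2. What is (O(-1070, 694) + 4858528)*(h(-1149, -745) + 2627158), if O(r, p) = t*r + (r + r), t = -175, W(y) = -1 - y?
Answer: 14077716643754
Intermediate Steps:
h(Z, T) = (-1 + Z - T)**2 (h(Z, T) = (Z + (-1 - T))**2 = (-1 + Z - T)**2)
O(r, p) = -173*r (O(r, p) = -175*r + (r + r) = -175*r + 2*r = -173*r)
(O(-1070, 694) + 4858528)*(h(-1149, -745) + 2627158) = (-173*(-1070) + 4858528)*((1 - 745 - 1*(-1149))**2 + 2627158) = (185110 + 4858528)*((1 - 745 + 1149)**2 + 2627158) = 5043638*(405**2 + 2627158) = 5043638*(164025 + 2627158) = 5043638*2791183 = 14077716643754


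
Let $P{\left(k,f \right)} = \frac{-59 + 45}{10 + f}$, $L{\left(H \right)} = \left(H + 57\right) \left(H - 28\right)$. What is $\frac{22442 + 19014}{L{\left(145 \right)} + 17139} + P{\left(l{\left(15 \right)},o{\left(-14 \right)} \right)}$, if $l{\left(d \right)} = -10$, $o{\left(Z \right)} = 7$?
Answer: $\frac{133930}{693141} \approx 0.19322$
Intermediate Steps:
$L{\left(H \right)} = \left(-28 + H\right) \left(57 + H\right)$ ($L{\left(H \right)} = \left(57 + H\right) \left(-28 + H\right) = \left(-28 + H\right) \left(57 + H\right)$)
$P{\left(k,f \right)} = - \frac{14}{10 + f}$
$\frac{22442 + 19014}{L{\left(145 \right)} + 17139} + P{\left(l{\left(15 \right)},o{\left(-14 \right)} \right)} = \frac{22442 + 19014}{\left(-1596 + 145^{2} + 29 \cdot 145\right) + 17139} - \frac{14}{10 + 7} = \frac{41456}{\left(-1596 + 21025 + 4205\right) + 17139} - \frac{14}{17} = \frac{41456}{23634 + 17139} - \frac{14}{17} = \frac{41456}{40773} - \frac{14}{17} = \frac{133930}{693141}$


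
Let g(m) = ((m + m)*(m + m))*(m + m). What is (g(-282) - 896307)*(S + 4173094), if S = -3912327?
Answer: -47016929239917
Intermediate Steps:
g(m) = 8*m³ (g(m) = ((2*m)*(2*m))*(2*m) = (4*m²)*(2*m) = 8*m³)
(g(-282) - 896307)*(S + 4173094) = (8*(-282)³ - 896307)*(-3912327 + 4173094) = (8*(-22425768) - 896307)*260767 = (-179406144 - 896307)*260767 = -180302451*260767 = -47016929239917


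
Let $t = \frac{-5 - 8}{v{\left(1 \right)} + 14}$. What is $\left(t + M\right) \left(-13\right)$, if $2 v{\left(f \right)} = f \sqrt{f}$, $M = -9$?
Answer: $\frac{3731}{29} \approx 128.66$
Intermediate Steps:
$v{\left(f \right)} = \frac{f^{\frac{3}{2}}}{2}$ ($v{\left(f \right)} = \frac{f \sqrt{f}}{2} = \frac{f^{\frac{3}{2}}}{2}$)
$t = - \frac{26}{29}$ ($t = \frac{-5 - 8}{\frac{1^{\frac{3}{2}}}{2} + 14} = - \frac{13}{\frac{1}{2} \cdot 1 + 14} = - \frac{13}{\frac{1}{2} + 14} = - \frac{13}{\frac{29}{2}} = \left(-13\right) \frac{2}{29} = - \frac{26}{29} \approx -0.89655$)
$\left(t + M\right) \left(-13\right) = \left(- \frac{26}{29} - 9\right) \left(-13\right) = \left(- \frac{287}{29}\right) \left(-13\right) = \frac{3731}{29}$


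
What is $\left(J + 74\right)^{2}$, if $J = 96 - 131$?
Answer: $1521$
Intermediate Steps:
$J = -35$ ($J = 96 - 131 = -35$)
$\left(J + 74\right)^{2} = \left(-35 + 74\right)^{2} = 39^{2} = 1521$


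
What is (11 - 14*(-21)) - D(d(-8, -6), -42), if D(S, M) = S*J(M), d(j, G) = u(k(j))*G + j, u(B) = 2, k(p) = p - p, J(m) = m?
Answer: -535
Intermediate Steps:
k(p) = 0
d(j, G) = j + 2*G (d(j, G) = 2*G + j = j + 2*G)
D(S, M) = M*S (D(S, M) = S*M = M*S)
(11 - 14*(-21)) - D(d(-8, -6), -42) = (11 - 14*(-21)) - (-42)*(-8 + 2*(-6)) = (11 + 294) - (-42)*(-8 - 12) = 305 - (-42)*(-20) = 305 - 1*840 = 305 - 840 = -535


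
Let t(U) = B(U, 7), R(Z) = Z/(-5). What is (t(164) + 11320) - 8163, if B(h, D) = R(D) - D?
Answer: 15743/5 ≈ 3148.6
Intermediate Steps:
R(Z) = -Z/5 (R(Z) = Z*(-1/5) = -Z/5)
B(h, D) = -6*D/5 (B(h, D) = -D/5 - D = -6*D/5)
t(U) = -42/5 (t(U) = -6/5*7 = -42/5)
(t(164) + 11320) - 8163 = (-42/5 + 11320) - 8163 = 56558/5 - 8163 = 15743/5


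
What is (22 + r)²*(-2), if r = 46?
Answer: -9248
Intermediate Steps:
(22 + r)²*(-2) = (22 + 46)²*(-2) = 68²*(-2) = 4624*(-2) = -9248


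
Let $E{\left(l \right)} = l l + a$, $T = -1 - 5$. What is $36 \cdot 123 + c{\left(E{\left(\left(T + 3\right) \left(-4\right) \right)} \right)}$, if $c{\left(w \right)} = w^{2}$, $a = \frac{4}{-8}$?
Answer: $\frac{100081}{4} \approx 25020.0$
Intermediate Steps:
$T = -6$
$a = - \frac{1}{2}$ ($a = 4 \left(- \frac{1}{8}\right) = - \frac{1}{2} \approx -0.5$)
$E{\left(l \right)} = - \frac{1}{2} + l^{2}$ ($E{\left(l \right)} = l l - \frac{1}{2} = l^{2} - \frac{1}{2} = - \frac{1}{2} + l^{2}$)
$36 \cdot 123 + c{\left(E{\left(\left(T + 3\right) \left(-4\right) \right)} \right)} = 36 \cdot 123 + \left(- \frac{1}{2} + \left(\left(-6 + 3\right) \left(-4\right)\right)^{2}\right)^{2} = 4428 + \left(- \frac{1}{2} + \left(\left(-3\right) \left(-4\right)\right)^{2}\right)^{2} = 4428 + \left(- \frac{1}{2} + 12^{2}\right)^{2} = 4428 + \left(- \frac{1}{2} + 144\right)^{2} = 4428 + \left(\frac{287}{2}\right)^{2} = 4428 + \frac{82369}{4} = \frac{100081}{4}$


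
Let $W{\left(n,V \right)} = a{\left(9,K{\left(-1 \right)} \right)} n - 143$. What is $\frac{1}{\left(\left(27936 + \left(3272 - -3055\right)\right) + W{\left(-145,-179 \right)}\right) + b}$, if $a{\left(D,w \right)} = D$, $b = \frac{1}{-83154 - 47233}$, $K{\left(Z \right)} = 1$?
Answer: $\frac{130387}{4278649404} \approx 3.0474 \cdot 10^{-5}$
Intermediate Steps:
$b = - \frac{1}{130387}$ ($b = \frac{1}{-130387} = - \frac{1}{130387} \approx -7.6695 \cdot 10^{-6}$)
$W{\left(n,V \right)} = -143 + 9 n$ ($W{\left(n,V \right)} = 9 n - 143 = -143 + 9 n$)
$\frac{1}{\left(\left(27936 + \left(3272 - -3055\right)\right) + W{\left(-145,-179 \right)}\right) + b} = \frac{1}{\left(\left(27936 + \left(3272 - -3055\right)\right) + \left(-143 + 9 \left(-145\right)\right)\right) - \frac{1}{130387}} = \frac{1}{\left(\left(27936 + \left(3272 + 3055\right)\right) - 1448\right) - \frac{1}{130387}} = \frac{1}{\left(\left(27936 + 6327\right) - 1448\right) - \frac{1}{130387}} = \frac{1}{\left(34263 - 1448\right) - \frac{1}{130387}} = \frac{1}{32815 - \frac{1}{130387}} = \frac{1}{\frac{4278649404}{130387}} = \frac{130387}{4278649404}$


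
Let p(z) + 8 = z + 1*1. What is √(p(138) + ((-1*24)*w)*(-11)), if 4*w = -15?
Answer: I*√859 ≈ 29.309*I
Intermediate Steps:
w = -15/4 (w = (¼)*(-15) = -15/4 ≈ -3.7500)
p(z) = -7 + z (p(z) = -8 + (z + 1*1) = -8 + (z + 1) = -8 + (1 + z) = -7 + z)
√(p(138) + ((-1*24)*w)*(-11)) = √((-7 + 138) + (-1*24*(-15/4))*(-11)) = √(131 - 24*(-15/4)*(-11)) = √(131 + 90*(-11)) = √(131 - 990) = √(-859) = I*√859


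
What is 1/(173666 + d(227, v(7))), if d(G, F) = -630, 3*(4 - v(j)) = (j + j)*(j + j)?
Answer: 1/173036 ≈ 5.7791e-6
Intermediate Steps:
v(j) = 4 - 4*j²/3 (v(j) = 4 - (j + j)*(j + j)/3 = 4 - 2*j*2*j/3 = 4 - 4*j²/3)
1/(173666 + d(227, v(7))) = 1/(173666 - 630) = 1/173036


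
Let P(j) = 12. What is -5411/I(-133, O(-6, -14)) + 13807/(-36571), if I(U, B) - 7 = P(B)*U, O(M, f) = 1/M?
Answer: 25135194/8301617 ≈ 3.0277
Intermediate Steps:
I(U, B) = 7 + 12*U
-5411/I(-133, O(-6, -14)) + 13807/(-36571) = -5411/(7 + 12*(-133)) + 13807/(-36571) = -5411/(7 - 1596) + 13807*(-1/36571) = -5411/(-1589) - 13807/36571 = -5411*(-1/1589) - 13807/36571 = 773/227 - 13807/36571 = 25135194/8301617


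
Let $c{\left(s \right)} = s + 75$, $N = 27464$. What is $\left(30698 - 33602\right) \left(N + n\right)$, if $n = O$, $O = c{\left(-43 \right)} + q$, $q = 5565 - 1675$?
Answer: $-91144944$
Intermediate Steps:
$c{\left(s \right)} = 75 + s$
$q = 3890$ ($q = 5565 - 1675 = 3890$)
$O = 3922$ ($O = \left(75 - 43\right) + 3890 = 32 + 3890 = 3922$)
$n = 3922$
$\left(30698 - 33602\right) \left(N + n\right) = \left(30698 - 33602\right) \left(27464 + 3922\right) = \left(-2904\right) 31386 = -91144944$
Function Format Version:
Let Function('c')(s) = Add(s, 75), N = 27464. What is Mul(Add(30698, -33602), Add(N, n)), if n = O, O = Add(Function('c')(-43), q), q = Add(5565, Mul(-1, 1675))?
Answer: -91144944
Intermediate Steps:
Function('c')(s) = Add(75, s)
q = 3890 (q = Add(5565, -1675) = 3890)
O = 3922 (O = Add(Add(75, -43), 3890) = Add(32, 3890) = 3922)
n = 3922
Mul(Add(30698, -33602), Add(N, n)) = Mul(Add(30698, -33602), Add(27464, 3922)) = Mul(-2904, 31386) = -91144944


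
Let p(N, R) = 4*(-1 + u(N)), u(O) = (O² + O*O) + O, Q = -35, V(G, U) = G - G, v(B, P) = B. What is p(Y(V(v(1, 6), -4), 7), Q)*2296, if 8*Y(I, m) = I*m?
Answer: -9184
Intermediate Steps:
V(G, U) = 0
Y(I, m) = I*m/8 (Y(I, m) = (I*m)/8 = I*m/8)
u(O) = O + 2*O² (u(O) = (O² + O²) + O = 2*O² + O = O + 2*O²)
p(N, R) = -4 + 4*N*(1 + 2*N) (p(N, R) = 4*(-1 + N*(1 + 2*N)) = -4 + 4*N*(1 + 2*N))
p(Y(V(v(1, 6), -4), 7), Q)*2296 = (-4 + 4*((⅛)*0*7)*(1 + 2*((⅛)*0*7)))*2296 = (-4 + 4*0*(1 + 2*0))*2296 = (-4 + 4*0*(1 + 0))*2296 = (-4 + 4*0*1)*2296 = (-4 + 0)*2296 = -4*2296 = -9184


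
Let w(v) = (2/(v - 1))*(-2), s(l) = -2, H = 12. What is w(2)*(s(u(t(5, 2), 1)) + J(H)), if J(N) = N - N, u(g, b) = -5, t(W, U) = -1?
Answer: 8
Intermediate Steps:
J(N) = 0
w(v) = -4/(-1 + v) (w(v) = (2/(-1 + v))*(-2) = -4/(-1 + v))
w(2)*(s(u(t(5, 2), 1)) + J(H)) = (-4/(-1 + 2))*(-2 + 0) = -4/1*(-2) = -4*1*(-2) = -4*(-2) = 8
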